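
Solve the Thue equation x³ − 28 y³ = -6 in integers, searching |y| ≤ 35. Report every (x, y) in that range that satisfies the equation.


The equation is x³ - 28y³ = -6. For fixed y, x³ = 28·y³ − 6, so a solution requires the RHS to be a perfect cube.
Strategy: iterate y from -35 to 35, compute RHS = 28·y³ − 6, and check whether it is a (positive or negative) perfect cube.
Check small values of y:
  y = 0: RHS = -6 is not a perfect cube.
  y = 1: RHS = 22 is not a perfect cube.
  y = -1: RHS = -34 is not a perfect cube.
  y = 2: RHS = 218 is not a perfect cube.
  y = -2: RHS = -230 is not a perfect cube.
  y = 3: RHS = 750 is not a perfect cube.
  y = -3: RHS = -762 is not a perfect cube.
Continuing the search up to |y| = 35 finds no solutions either.
No (x, y) in the scanned range satisfies the equation.

No integer solutions with |y| ≤ 35.


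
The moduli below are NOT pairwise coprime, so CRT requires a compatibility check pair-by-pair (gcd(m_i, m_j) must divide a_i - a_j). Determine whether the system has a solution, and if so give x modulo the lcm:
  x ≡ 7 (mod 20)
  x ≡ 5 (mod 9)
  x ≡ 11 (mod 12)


Moduli 20, 9, 12 are not pairwise coprime, so CRT works modulo lcm(m_i) when all pairwise compatibility conditions hold.
Pairwise compatibility: gcd(m_i, m_j) must divide a_i - a_j for every pair.
Merge one congruence at a time:
  Start: x ≡ 7 (mod 20).
  Combine with x ≡ 5 (mod 9): gcd(20, 9) = 1; 5 - 7 = -2, which IS divisible by 1, so compatible.
    Write x = 7 + 20·t and substitute into x ≡ 5 (mod 9): 20·t ≡ 5 − 7 = -2 (mod 9).
    Reduce coefficients mod 9: 2·t ≡ 7 (mod 9).
    The inverse of 2 mod 9 is 5 (since 2·5 = 10 = 1·9 + 1), so t ≡ 5·7 = 35 ≡ 8 (mod 9).
    Then x = 7 + 20·8 = 167, valid modulo lcm(20, 9) = 180: x ≡ 167 (mod 180).
  Combine with x ≡ 11 (mod 12): gcd(180, 12) = 12; 11 - 167 = -156, which IS divisible by 12, so compatible.
    Write x = 167 + 180·t and substitute into x ≡ 11 (mod 12): 180·t ≡ 11 − 167 = -156 (mod 12).
    Divide the congruence (and modulus) by g = 12: 15·t ≡ -13 (mod 1).
    Modulo 1 every t works; take t = 0.
    Then x = 167 + 180·0 = 167, valid modulo lcm(180, 12) = 180: x ≡ 167 (mod 180).
Verify: 167 mod 20 = 7, 167 mod 9 = 5, 167 mod 12 = 11.

x ≡ 167 (mod 180).


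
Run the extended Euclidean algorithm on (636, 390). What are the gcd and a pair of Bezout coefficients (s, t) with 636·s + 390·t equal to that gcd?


Euclidean algorithm on (636, 390) — divide until remainder is 0:
  636 = 1 · 390 + 246
  390 = 1 · 246 + 144
  246 = 1 · 144 + 102
  144 = 1 · 102 + 42
  102 = 2 · 42 + 18
  42 = 2 · 18 + 6
  18 = 3 · 6 + 0
gcd(636, 390) = 6.
Track Bezout coefficients alongside the remainders: start with r₀ = 636 = a·1 + b·0 (s = 1, t = 0) and r₁ = 390 = a·0 + b·1 (s = 0, t = 1); each new remainder r_{k+1} = r_{k-1} − q_k·r_k inherits s_{k+1} = s_{k-1} − q_k·s_k, t_{k+1} = t_{k-1} − q_k·t_k, so r_k = a·s_k + b·t_k at every step:
  q = 1: r = 246, s = 1 − 1·0 = 1, t = 0 − 1·1 = -1  (check: 636·1 + 390·(-1) = 246)
  q = 1: r = 144, s = 0 − 1·1 = -1, t = 1 − 1·(-1) = 2  (check: 636·(-1) + 390·2 = 144)
  q = 1: r = 102, s = 1 − 1·(-1) = 2, t = -1 − 1·2 = -3  (check: 636·2 + 390·(-3) = 102)
  q = 1: r = 42, s = -1 − 1·2 = -3, t = 2 − 1·(-3) = 5  (check: 636·(-3) + 390·5 = 42)
  q = 2: r = 18, s = 2 − 2·(-3) = 8, t = -3 − 2·5 = -13  (check: 636·8 + 390·(-13) = 18)
  q = 2: r = 6, s = -3 − 2·8 = -19, t = 5 − 2·(-13) = 31  (check: 636·(-19) + 390·31 = 6)
The row with r = 6 (the gcd) gives the Bezout coefficients s = -19, t = 31.
Result: 636 · (-19) + 390 · (31) = 6.

gcd(636, 390) = 6; s = -19, t = 31 (check: 636·(-19) + 390·31 = 6).


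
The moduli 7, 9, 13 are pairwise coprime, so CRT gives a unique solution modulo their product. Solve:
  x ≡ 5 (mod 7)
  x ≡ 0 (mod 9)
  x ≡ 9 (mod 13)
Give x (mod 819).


Moduli 7, 9, 13 are pairwise coprime; by CRT there is a unique solution modulo M = 7 · 9 · 13 = 819.
Solve pairwise, accumulating the modulus:
  Start with x ≡ 5 (mod 7).
  Combine with x ≡ 0 (mod 9): since gcd(7, 9) = 1, we get a unique residue mod 63.
    Write x = 5 + 7·t and substitute into x ≡ 0 (mod 9): 7·t ≡ 0 − 5 = -5 (mod 9).
    Reduce coefficients mod 9: 7·t ≡ 4 (mod 9).
    The inverse of 7 mod 9 is 4 (since 7·4 = 28 = 3·9 + 1), so t ≡ 4·4 = 16 ≡ 7 (mod 9).
    Then x = 5 + 7·7 = 54, valid modulo lcm(7, 9) = 63: x ≡ 54 (mod 63).
  Combine with x ≡ 9 (mod 13): since gcd(63, 13) = 1, we get a unique residue mod 819.
    Write x = 54 + 63·t and substitute into x ≡ 9 (mod 13): 63·t ≡ 9 − 54 = -45 (mod 13).
    Reduce coefficients mod 13: 11·t ≡ 7 (mod 13).
    The inverse of 11 mod 13 is 6 (since 11·6 = 66 = 5·13 + 1), so t ≡ 6·7 = 42 ≡ 3 (mod 13).
    Then x = 54 + 63·3 = 243, valid modulo lcm(63, 13) = 819: x ≡ 243 (mod 819).
Verify: 243 mod 7 = 5 ✓, 243 mod 9 = 0 ✓, 243 mod 13 = 9 ✓.

x ≡ 243 (mod 819).


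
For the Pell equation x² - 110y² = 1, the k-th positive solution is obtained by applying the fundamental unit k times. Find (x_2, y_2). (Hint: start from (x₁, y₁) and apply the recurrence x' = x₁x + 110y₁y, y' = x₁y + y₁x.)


Step 1: Find the fundamental solution (x₁, y₁) of x² - 110y² = 1.
  Expand √110 as a continued fraction. a₀ = ⌊√110⌋ = 10; iterate m_{k+1} = d_k·a_k − m_k, d_{k+1} = (110 − m_{k+1}²)/d_k, a_{k+1} = ⌊(a₀ + m_{k+1})/d_{k+1}⌋ (starting m₀ = 0, d₀ = 1), with convergents p_k = a_k·p_{k-1} + p_{k-2}, q_k = a_k·q_{k-1} + q_{k-2} (p₋₁ = 1, q₋₁ = 0):
  k = 0: a₀ = 10; p₀/q₀ = 10/1; p₀² − 110·q₀² = 100 − 110 = -10.
  k = 1: m = 10, d = 10, a = ⌊(10 + 10)/10⌋ = 2; p/q = (2·10 + 1)/(2·1 + 0) = 21/2; p² − 110·q² = 441 − 440 = 1.
  The first convergent with p² − 110·q² = 1 gives the fundamental solution (x₁, y₁) = (21, 2).
Step 2: Apply the recurrence (x_{n+1}, y_{n+1}) = (x₁x_n + 110y₁y_n, x₁y_n + y₁x_n) repeatedly.
  From (x_1, y_1) = (21, 2): x_2 = 21·21 + 110·2·2 = 881; y_2 = 21·2 + 2·21 = 84.
Step 3: Verify x_2² - 110·y_2² = 776161 - 776160 = 1 (should be 1). ✓

(x_1, y_1) = (21, 2); (x_2, y_2) = (881, 84).


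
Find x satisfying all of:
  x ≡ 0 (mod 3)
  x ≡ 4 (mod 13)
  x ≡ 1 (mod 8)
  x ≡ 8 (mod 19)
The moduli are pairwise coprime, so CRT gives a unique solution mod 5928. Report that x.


Product of moduli M = 3 · 13 · 8 · 19 = 5928.
Merge one congruence at a time:
  Start: x ≡ 0 (mod 3).
  Combine with x ≡ 4 (mod 13); new modulus lcm = 39.
    Write x = 0 + 3·t and substitute into x ≡ 4 (mod 13): 3·t ≡ 4 − 0 = 4 (mod 13).
    The inverse of 3 mod 13 is 9 (since 3·9 = 27 = 2·13 + 1), so t ≡ 9·4 = 36 ≡ 10 (mod 13).
    Then x = 0 + 3·10 = 30, valid modulo lcm(3, 13) = 39: x ≡ 30 (mod 39).
  Combine with x ≡ 1 (mod 8); new modulus lcm = 312.
    Write x = 30 + 39·t and substitute into x ≡ 1 (mod 8): 39·t ≡ 1 − 30 = -29 (mod 8).
    Reduce coefficients mod 8: 7·t ≡ 3 (mod 8).
    The inverse of 7 mod 8 is 7 (since 7·7 = 49 = 6·8 + 1), so t ≡ 7·3 = 21 ≡ 5 (mod 8).
    Then x = 30 + 39·5 = 225, valid modulo lcm(39, 8) = 312: x ≡ 225 (mod 312).
  Combine with x ≡ 8 (mod 19); new modulus lcm = 5928.
    Write x = 225 + 312·t and substitute into x ≡ 8 (mod 19): 312·t ≡ 8 − 225 = -217 (mod 19).
    Reduce coefficients mod 19: 8·t ≡ 11 (mod 19).
    The inverse of 8 mod 19 is 12 (since 8·12 = 96 = 5·19 + 1), so t ≡ 12·11 = 132 ≡ 18 (mod 19).
    Then x = 225 + 312·18 = 5841, valid modulo lcm(312, 19) = 5928: x ≡ 5841 (mod 5928).
Verify against each original: 5841 mod 3 = 0, 5841 mod 13 = 4, 5841 mod 8 = 1, 5841 mod 19 = 8.

x ≡ 5841 (mod 5928).


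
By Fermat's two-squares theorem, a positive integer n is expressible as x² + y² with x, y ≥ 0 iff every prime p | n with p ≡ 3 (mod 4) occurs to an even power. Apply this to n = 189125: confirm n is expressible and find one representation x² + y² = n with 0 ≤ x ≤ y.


Step 1: Factor n = 189125 = 5^3 · 17 · 89.
Step 2: Check the mod-4 condition on each prime factor: 5 ≡ 1 (mod 4), exponent 3; 17 ≡ 1 (mod 4), exponent 1; 89 ≡ 1 (mod 4), exponent 1.
All primes ≡ 3 (mod 4) appear to even exponent (or don't appear), so by the two-squares theorem n IS expressible as a sum of two squares.
Step 3: Build a representation. Group n = k² · m with k = 5 and m = 5 · 17 · 89 = 7565 (a product of primes ≡ 1 (mod 4)); a representation of m scales to one of n via (k·x)² + (k·y)² = k²(x² + y²). Each prime p ≡ 1 (mod 4) is itself a sum of two squares; find a² by testing p − a² for a perfect square:
  5: 5 − 1² = 4 = 2² ⇒ 5 = 1² + 2².
  17: 17 − 1² = 16 = 4² ⇒ 17 = 1² + 4².
  89: 89 − 1² = 88, 89 − 2² = 85, 89 − 3² = 80, 89 − 4² = 73, 89 − 5² = 64 = 8² ⇒ 89 = 5² + 8².
  Combine using the Brahmagupta–Fibonacci identity (a² + b²)(c² + d²) = (ac − bd)² + (ad + bc)² = (ac + bd)² + (ad − bc)²:
  5 · 17 = 85: from (1² + 2²)(1² + 4²), take (1·1 − 2·4, 1·4 + 2·1) = (1 − 8, 4 + 2) = (-7, 6); dropping signs (only squares matter) gives (7, 6); check 7² + 6² = 49 + 36 = 85 ✓.
  85 · 89 = 7565: from (7² + 6²)(5² + 8²), take (7·5 − 6·8, 7·8 + 6·5) = (35 − 48, 56 + 30) = (-13, 86); dropping signs (only squares matter) gives (13, 86); check 13² + 86² = 169 + 7396 = 7565 ✓.
  Scale by k = 5: (5·13, 5·86) = (65, 430).
Step 4: Order so x ≤ y and verify: 65² + 430² = 4225 + 184900 = 189125 = n. ✓

n = 189125 = 65² + 430² (one valid representation with x ≤ y).


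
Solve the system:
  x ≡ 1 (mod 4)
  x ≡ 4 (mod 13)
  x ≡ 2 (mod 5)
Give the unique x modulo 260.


Moduli 4, 13, 5 are pairwise coprime; by CRT there is a unique solution modulo M = 4 · 13 · 5 = 260.
Solve pairwise, accumulating the modulus:
  Start with x ≡ 1 (mod 4).
  Combine with x ≡ 4 (mod 13): since gcd(4, 13) = 1, we get a unique residue mod 52.
    Write x = 1 + 4·t and substitute into x ≡ 4 (mod 13): 4·t ≡ 4 − 1 = 3 (mod 13).
    The inverse of 4 mod 13 is 10 (since 4·10 = 40 = 3·13 + 1), so t ≡ 10·3 = 30 ≡ 4 (mod 13).
    Then x = 1 + 4·4 = 17, valid modulo lcm(4, 13) = 52: x ≡ 17 (mod 52).
  Combine with x ≡ 2 (mod 5): since gcd(52, 5) = 1, we get a unique residue mod 260.
    Write x = 17 + 52·t and substitute into x ≡ 2 (mod 5): 52·t ≡ 2 − 17 = -15 (mod 5).
    Reduce coefficients mod 5: 2·t ≡ 0 (mod 5).
    The inverse of 2 mod 5 is 3 (since 2·3 = 6 = 1·5 + 1), so t ≡ 3·0 = 0 ≡ 0 (mod 5).
    Then x = 17 + 52·0 = 17, valid modulo lcm(52, 5) = 260: x ≡ 17 (mod 260).
Verify: 17 mod 4 = 1 ✓, 17 mod 13 = 4 ✓, 17 mod 5 = 2 ✓.

x ≡ 17 (mod 260).


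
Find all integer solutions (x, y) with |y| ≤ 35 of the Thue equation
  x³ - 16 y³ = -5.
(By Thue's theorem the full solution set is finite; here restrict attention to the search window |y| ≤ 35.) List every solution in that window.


The equation is x³ - 16y³ = -5. For fixed y, x³ = 16·y³ − 5, so a solution requires the RHS to be a perfect cube.
Strategy: iterate y from -35 to 35, compute RHS = 16·y³ − 5, and check whether it is a (positive or negative) perfect cube.
Check small values of y:
  y = 0: RHS = -5 is not a perfect cube.
  y = 1: RHS = 11 is not a perfect cube.
  y = -1: RHS = -21 is not a perfect cube.
  y = 2: RHS = 123 is not a perfect cube.
  y = -2: RHS = -133 is not a perfect cube.
  y = 3: RHS = 427 is not a perfect cube.
  y = -3: RHS = -437 is not a perfect cube.
Continuing the search up to |y| = 35 finds no solutions either.
No (x, y) in the scanned range satisfies the equation.

No integer solutions with |y| ≤ 35.


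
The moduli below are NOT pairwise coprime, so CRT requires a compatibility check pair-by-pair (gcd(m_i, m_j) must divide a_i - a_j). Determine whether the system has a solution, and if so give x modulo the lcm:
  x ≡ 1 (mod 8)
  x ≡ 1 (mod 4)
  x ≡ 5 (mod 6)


Moduli 8, 4, 6 are not pairwise coprime, so CRT works modulo lcm(m_i) when all pairwise compatibility conditions hold.
Pairwise compatibility: gcd(m_i, m_j) must divide a_i - a_j for every pair.
Merge one congruence at a time:
  Start: x ≡ 1 (mod 8).
  Combine with x ≡ 1 (mod 4): gcd(8, 4) = 4; 1 - 1 = 0, which IS divisible by 4, so compatible.
    Write x = 1 + 8·t and substitute into x ≡ 1 (mod 4): 8·t ≡ 1 − 1 = 0 (mod 4).
    Divide the congruence (and modulus) by g = 4: 2·t ≡ 0 (mod 1).
    Modulo 1 every t works; take t = 0.
    Then x = 1 + 8·0 = 1, valid modulo lcm(8, 4) = 8: x ≡ 1 (mod 8).
  Combine with x ≡ 5 (mod 6): gcd(8, 6) = 2; 5 - 1 = 4, which IS divisible by 2, so compatible.
    Write x = 1 + 8·t and substitute into x ≡ 5 (mod 6): 8·t ≡ 5 − 1 = 4 (mod 6).
    Divide the congruence (and modulus) by g = 2: 4·t ≡ 2 (mod 3).
    Reduce coefficients mod 3: 1·t ≡ 2 (mod 3).
    So t ≡ 2 (mod 3).
    Then x = 1 + 8·2 = 17, valid modulo lcm(8, 6) = 24: x ≡ 17 (mod 24).
Verify: 17 mod 8 = 1, 17 mod 4 = 1, 17 mod 6 = 5.

x ≡ 17 (mod 24).


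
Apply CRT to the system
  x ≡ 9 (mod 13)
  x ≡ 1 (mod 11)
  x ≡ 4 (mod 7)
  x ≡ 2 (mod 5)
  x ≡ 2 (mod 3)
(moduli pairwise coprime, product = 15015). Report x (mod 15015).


Product of moduli M = 13 · 11 · 7 · 5 · 3 = 15015.
Merge one congruence at a time:
  Start: x ≡ 9 (mod 13).
  Combine with x ≡ 1 (mod 11); new modulus lcm = 143.
    Write x = 9 + 13·t and substitute into x ≡ 1 (mod 11): 13·t ≡ 1 − 9 = -8 (mod 11).
    Reduce coefficients mod 11: 2·t ≡ 3 (mod 11).
    The inverse of 2 mod 11 is 6 (since 2·6 = 12 = 1·11 + 1), so t ≡ 6·3 = 18 ≡ 7 (mod 11).
    Then x = 9 + 13·7 = 100, valid modulo lcm(13, 11) = 143: x ≡ 100 (mod 143).
  Combine with x ≡ 4 (mod 7); new modulus lcm = 1001.
    Write x = 100 + 143·t and substitute into x ≡ 4 (mod 7): 143·t ≡ 4 − 100 = -96 (mod 7).
    Reduce coefficients mod 7: 3·t ≡ 2 (mod 7).
    The inverse of 3 mod 7 is 5 (since 3·5 = 15 = 2·7 + 1), so t ≡ 5·2 = 10 ≡ 3 (mod 7).
    Then x = 100 + 143·3 = 529, valid modulo lcm(143, 7) = 1001: x ≡ 529 (mod 1001).
  Combine with x ≡ 2 (mod 5); new modulus lcm = 5005.
    Write x = 529 + 1001·t and substitute into x ≡ 2 (mod 5): 1001·t ≡ 2 − 529 = -527 (mod 5).
    Reduce coefficients mod 5: 1·t ≡ 3 (mod 5).
    So t ≡ 3 (mod 5).
    Then x = 529 + 1001·3 = 3532, valid modulo lcm(1001, 5) = 5005: x ≡ 3532 (mod 5005).
  Combine with x ≡ 2 (mod 3); new modulus lcm = 15015.
    Write x = 3532 + 5005·t and substitute into x ≡ 2 (mod 3): 5005·t ≡ 2 − 3532 = -3530 (mod 3).
    Reduce coefficients mod 3: 1·t ≡ 1 (mod 3).
    So t ≡ 1 (mod 3).
    Then x = 3532 + 5005·1 = 8537, valid modulo lcm(5005, 3) = 15015: x ≡ 8537 (mod 15015).
Verify against each original: 8537 mod 13 = 9, 8537 mod 11 = 1, 8537 mod 7 = 4, 8537 mod 5 = 2, 8537 mod 3 = 2.

x ≡ 8537 (mod 15015).


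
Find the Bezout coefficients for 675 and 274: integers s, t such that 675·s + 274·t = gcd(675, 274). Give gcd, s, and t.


Euclidean algorithm on (675, 274) — divide until remainder is 0:
  675 = 2 · 274 + 127
  274 = 2 · 127 + 20
  127 = 6 · 20 + 7
  20 = 2 · 7 + 6
  7 = 1 · 6 + 1
  6 = 6 · 1 + 0
gcd(675, 274) = 1.
Track Bezout coefficients alongside the remainders: start with r₀ = 675 = a·1 + b·0 (s = 1, t = 0) and r₁ = 274 = a·0 + b·1 (s = 0, t = 1); each new remainder r_{k+1} = r_{k-1} − q_k·r_k inherits s_{k+1} = s_{k-1} − q_k·s_k, t_{k+1} = t_{k-1} − q_k·t_k, so r_k = a·s_k + b·t_k at every step:
  q = 2: r = 127, s = 1 − 2·0 = 1, t = 0 − 2·1 = -2  (check: 675·1 + 274·(-2) = 127)
  q = 2: r = 20, s = 0 − 2·1 = -2, t = 1 − 2·(-2) = 5  (check: 675·(-2) + 274·5 = 20)
  q = 6: r = 7, s = 1 − 6·(-2) = 13, t = -2 − 6·5 = -32  (check: 675·13 + 274·(-32) = 7)
  q = 2: r = 6, s = -2 − 2·13 = -28, t = 5 − 2·(-32) = 69  (check: 675·(-28) + 274·69 = 6)
  q = 1: r = 1, s = 13 − 1·(-28) = 41, t = -32 − 1·69 = -101  (check: 675·41 + 274·(-101) = 1)
The row with r = 1 (the gcd) gives the Bezout coefficients s = 41, t = -101.
Result: 675 · (41) + 274 · (-101) = 1.

gcd(675, 274) = 1; s = 41, t = -101 (check: 675·41 + 274·(-101) = 1).


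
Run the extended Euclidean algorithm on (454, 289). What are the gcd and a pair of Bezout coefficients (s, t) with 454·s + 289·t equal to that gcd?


Euclidean algorithm on (454, 289) — divide until remainder is 0:
  454 = 1 · 289 + 165
  289 = 1 · 165 + 124
  165 = 1 · 124 + 41
  124 = 3 · 41 + 1
  41 = 41 · 1 + 0
gcd(454, 289) = 1.
Track Bezout coefficients alongside the remainders: start with r₀ = 454 = a·1 + b·0 (s = 1, t = 0) and r₁ = 289 = a·0 + b·1 (s = 0, t = 1); each new remainder r_{k+1} = r_{k-1} − q_k·r_k inherits s_{k+1} = s_{k-1} − q_k·s_k, t_{k+1} = t_{k-1} − q_k·t_k, so r_k = a·s_k + b·t_k at every step:
  q = 1: r = 165, s = 1 − 1·0 = 1, t = 0 − 1·1 = -1  (check: 454·1 + 289·(-1) = 165)
  q = 1: r = 124, s = 0 − 1·1 = -1, t = 1 − 1·(-1) = 2  (check: 454·(-1) + 289·2 = 124)
  q = 1: r = 41, s = 1 − 1·(-1) = 2, t = -1 − 1·2 = -3  (check: 454·2 + 289·(-3) = 41)
  q = 3: r = 1, s = -1 − 3·2 = -7, t = 2 − 3·(-3) = 11  (check: 454·(-7) + 289·11 = 1)
The row with r = 1 (the gcd) gives the Bezout coefficients s = -7, t = 11.
Result: 454 · (-7) + 289 · (11) = 1.

gcd(454, 289) = 1; s = -7, t = 11 (check: 454·(-7) + 289·11 = 1).


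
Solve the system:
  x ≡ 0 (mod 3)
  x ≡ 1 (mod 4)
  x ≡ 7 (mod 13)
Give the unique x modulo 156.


Moduli 3, 4, 13 are pairwise coprime; by CRT there is a unique solution modulo M = 3 · 4 · 13 = 156.
Solve pairwise, accumulating the modulus:
  Start with x ≡ 0 (mod 3).
  Combine with x ≡ 1 (mod 4): since gcd(3, 4) = 1, we get a unique residue mod 12.
    Write x = 0 + 3·t and substitute into x ≡ 1 (mod 4): 3·t ≡ 1 − 0 = 1 (mod 4).
    The inverse of 3 mod 4 is 3 (since 3·3 = 9 = 2·4 + 1), so t ≡ 3·1 = 3 ≡ 3 (mod 4).
    Then x = 0 + 3·3 = 9, valid modulo lcm(3, 4) = 12: x ≡ 9 (mod 12).
  Combine with x ≡ 7 (mod 13): since gcd(12, 13) = 1, we get a unique residue mod 156.
    Write x = 9 + 12·t and substitute into x ≡ 7 (mod 13): 12·t ≡ 7 − 9 = -2 (mod 13).
    Reduce coefficients mod 13: 12·t ≡ 11 (mod 13).
    The inverse of 12 mod 13 is 12 (since 12·12 = 144 = 11·13 + 1), so t ≡ 12·11 = 132 ≡ 2 (mod 13).
    Then x = 9 + 12·2 = 33, valid modulo lcm(12, 13) = 156: x ≡ 33 (mod 156).
Verify: 33 mod 3 = 0 ✓, 33 mod 4 = 1 ✓, 33 mod 13 = 7 ✓.

x ≡ 33 (mod 156).


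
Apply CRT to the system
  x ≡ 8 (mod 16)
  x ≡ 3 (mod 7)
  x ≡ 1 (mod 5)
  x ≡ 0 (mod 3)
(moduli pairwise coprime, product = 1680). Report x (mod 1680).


Product of moduli M = 16 · 7 · 5 · 3 = 1680.
Merge one congruence at a time:
  Start: x ≡ 8 (mod 16).
  Combine with x ≡ 3 (mod 7); new modulus lcm = 112.
    Write x = 8 + 16·t and substitute into x ≡ 3 (mod 7): 16·t ≡ 3 − 8 = -5 (mod 7).
    Reduce coefficients mod 7: 2·t ≡ 2 (mod 7).
    The inverse of 2 mod 7 is 4 (since 2·4 = 8 = 1·7 + 1), so t ≡ 4·2 = 8 ≡ 1 (mod 7).
    Then x = 8 + 16·1 = 24, valid modulo lcm(16, 7) = 112: x ≡ 24 (mod 112).
  Combine with x ≡ 1 (mod 5); new modulus lcm = 560.
    Write x = 24 + 112·t and substitute into x ≡ 1 (mod 5): 112·t ≡ 1 − 24 = -23 (mod 5).
    Reduce coefficients mod 5: 2·t ≡ 2 (mod 5).
    The inverse of 2 mod 5 is 3 (since 2·3 = 6 = 1·5 + 1), so t ≡ 3·2 = 6 ≡ 1 (mod 5).
    Then x = 24 + 112·1 = 136, valid modulo lcm(112, 5) = 560: x ≡ 136 (mod 560).
  Combine with x ≡ 0 (mod 3); new modulus lcm = 1680.
    Write x = 136 + 560·t and substitute into x ≡ 0 (mod 3): 560·t ≡ 0 − 136 = -136 (mod 3).
    Reduce coefficients mod 3: 2·t ≡ 2 (mod 3).
    The inverse of 2 mod 3 is 2 (since 2·2 = 4 = 1·3 + 1), so t ≡ 2·2 = 4 ≡ 1 (mod 3).
    Then x = 136 + 560·1 = 696, valid modulo lcm(560, 3) = 1680: x ≡ 696 (mod 1680).
Verify against each original: 696 mod 16 = 8, 696 mod 7 = 3, 696 mod 5 = 1, 696 mod 3 = 0.

x ≡ 696 (mod 1680).


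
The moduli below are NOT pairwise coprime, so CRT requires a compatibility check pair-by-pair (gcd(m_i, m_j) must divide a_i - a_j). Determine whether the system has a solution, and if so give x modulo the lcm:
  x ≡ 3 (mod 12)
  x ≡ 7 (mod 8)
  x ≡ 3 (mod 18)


Moduli 12, 8, 18 are not pairwise coprime, so CRT works modulo lcm(m_i) when all pairwise compatibility conditions hold.
Pairwise compatibility: gcd(m_i, m_j) must divide a_i - a_j for every pair.
Merge one congruence at a time:
  Start: x ≡ 3 (mod 12).
  Combine with x ≡ 7 (mod 8): gcd(12, 8) = 4; 7 - 3 = 4, which IS divisible by 4, so compatible.
    Write x = 3 + 12·t and substitute into x ≡ 7 (mod 8): 12·t ≡ 7 − 3 = 4 (mod 8).
    Divide the congruence (and modulus) by g = 4: 3·t ≡ 1 (mod 2).
    Reduce coefficients mod 2: 1·t ≡ 1 (mod 2).
    So t ≡ 1 (mod 2).
    Then x = 3 + 12·1 = 15, valid modulo lcm(12, 8) = 24: x ≡ 15 (mod 24).
  Combine with x ≡ 3 (mod 18): gcd(24, 18) = 6; 3 - 15 = -12, which IS divisible by 6, so compatible.
    Write x = 15 + 24·t and substitute into x ≡ 3 (mod 18): 24·t ≡ 3 − 15 = -12 (mod 18).
    Divide the congruence (and modulus) by g = 6: 4·t ≡ -2 (mod 3).
    Reduce coefficients mod 3: 1·t ≡ 1 (mod 3).
    So t ≡ 1 (mod 3).
    Then x = 15 + 24·1 = 39, valid modulo lcm(24, 18) = 72: x ≡ 39 (mod 72).
Verify: 39 mod 12 = 3, 39 mod 8 = 7, 39 mod 18 = 3.

x ≡ 39 (mod 72).


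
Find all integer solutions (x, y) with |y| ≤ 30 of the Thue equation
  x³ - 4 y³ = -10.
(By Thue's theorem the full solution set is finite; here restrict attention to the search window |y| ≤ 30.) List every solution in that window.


The equation is x³ - 4y³ = -10. For fixed y, x³ = 4·y³ − 10, so a solution requires the RHS to be a perfect cube.
Strategy: iterate y from -30 to 30, compute RHS = 4·y³ − 10, and check whether it is a (positive or negative) perfect cube.
Check small values of y:
  y = 0: RHS = -10 is not a perfect cube.
  y = 1: RHS = -6 is not a perfect cube.
  y = -1: RHS = -14 is not a perfect cube.
  y = 2: RHS = 22 is not a perfect cube.
  y = -2: RHS = -42 is not a perfect cube.
  y = 3: RHS = 98 is not a perfect cube.
  y = -3: RHS = -118 is not a perfect cube.
Continuing the search up to |y| = 30 finds no solutions either.
No (x, y) in the scanned range satisfies the equation.

No integer solutions with |y| ≤ 30.


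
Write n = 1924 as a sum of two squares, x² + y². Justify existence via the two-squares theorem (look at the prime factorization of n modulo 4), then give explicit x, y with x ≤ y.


Step 1: Factor n = 1924 = 2^2 · 13 · 37.
Step 2: Check the mod-4 condition on each prime factor: 2 = 2 (special); 13 ≡ 1 (mod 4), exponent 1; 37 ≡ 1 (mod 4), exponent 1.
All primes ≡ 3 (mod 4) appear to even exponent (or don't appear), so by the two-squares theorem n IS expressible as a sum of two squares.
Step 3: Build a representation. Group n = k² · m with k = 2 and m = 13 · 37 = 481 (a product of primes ≡ 1 (mod 4)); a representation of m scales to one of n via (k·x)² + (k·y)² = k²(x² + y²). Each prime p ≡ 1 (mod 4) is itself a sum of two squares; find a² by testing p − a² for a perfect square:
  13: 13 − 1² = 12, 13 − 2² = 9 = 3² ⇒ 13 = 2² + 3².
  37: 37 − 1² = 36 = 6² ⇒ 37 = 1² + 6².
  Combine using the Brahmagupta–Fibonacci identity (a² + b²)(c² + d²) = (ac − bd)² + (ad + bc)² = (ac + bd)² + (ad − bc)²:
  13 · 37 = 481: from (2² + 3²)(1² + 6²), take (2·1 − 3·6, 2·6 + 3·1) = (2 − 18, 12 + 3) = (-16, 15); dropping signs (only squares matter) gives (16, 15); check 16² + 15² = 256 + 225 = 481 ✓.
  Scale by k = 2: (2·16, 2·15) = (32, 30).
Step 4: Order so x ≤ y and verify: 30² + 32² = 900 + 1024 = 1924 = n. ✓

n = 1924 = 30² + 32² (one valid representation with x ≤ y).


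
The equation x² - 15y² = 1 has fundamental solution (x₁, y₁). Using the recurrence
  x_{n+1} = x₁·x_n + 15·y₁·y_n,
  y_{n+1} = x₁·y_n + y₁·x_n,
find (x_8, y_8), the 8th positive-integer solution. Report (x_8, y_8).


Step 1: Find the fundamental solution (x₁, y₁) of x² - 15y² = 1.
  Expand √15 as a continued fraction. a₀ = ⌊√15⌋ = 3; iterate m_{k+1} = d_k·a_k − m_k, d_{k+1} = (15 − m_{k+1}²)/d_k, a_{k+1} = ⌊(a₀ + m_{k+1})/d_{k+1}⌋ (starting m₀ = 0, d₀ = 1), with convergents p_k = a_k·p_{k-1} + p_{k-2}, q_k = a_k·q_{k-1} + q_{k-2} (p₋₁ = 1, q₋₁ = 0):
  k = 0: a₀ = 3; p₀/q₀ = 3/1; p₀² − 15·q₀² = 9 − 15 = -6.
  k = 1: m = 3, d = 6, a = ⌊(3 + 3)/6⌋ = 1; p/q = (1·3 + 1)/(1·1 + 0) = 4/1; p² − 15·q² = 16 − 15 = 1.
  The first convergent with p² − 15·q² = 1 gives the fundamental solution (x₁, y₁) = (4, 1).
Step 2: Apply the recurrence (x_{n+1}, y_{n+1}) = (x₁x_n + 15y₁y_n, x₁y_n + y₁x_n) repeatedly.
  From (x_1, y_1) = (4, 1): x_2 = 4·4 + 15·1·1 = 31; y_2 = 4·1 + 1·4 = 8.
  From (x_2, y_2) = (31, 8): x_3 = 4·31 + 15·1·8 = 244; y_3 = 4·8 + 1·31 = 63.
  From (x_3, y_3) = (244, 63): x_4 = 4·244 + 15·1·63 = 1921; y_4 = 4·63 + 1·244 = 496.
  From (x_4, y_4) = (1921, 496): x_5 = 4·1921 + 15·1·496 = 15124; y_5 = 4·496 + 1·1921 = 3905.
  From (x_5, y_5) = (15124, 3905): x_6 = 4·15124 + 15·1·3905 = 119071; y_6 = 4·3905 + 1·15124 = 30744.
  From (x_6, y_6) = (119071, 30744): x_7 = 4·119071 + 15·1·30744 = 937444; y_7 = 4·30744 + 1·119071 = 242047.
  From (x_7, y_7) = (937444, 242047): x_8 = 4·937444 + 15·1·242047 = 7380481; y_8 = 4·242047 + 1·937444 = 1905632.
Step 3: Verify x_8² - 15·y_8² = 54471499791361 - 54471499791360 = 1 (should be 1). ✓

(x_1, y_1) = (4, 1); (x_8, y_8) = (7380481, 1905632).


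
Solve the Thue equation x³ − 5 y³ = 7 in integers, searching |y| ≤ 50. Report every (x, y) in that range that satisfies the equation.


The equation is x³ - 5y³ = 7. For fixed y, x³ = 5·y³ + 7, so a solution requires the RHS to be a perfect cube.
Strategy: iterate y from -50 to 50, compute RHS = 5·y³ + 7, and check whether it is a (positive or negative) perfect cube.
Check small values of y:
  y = 0: RHS = 7 is not a perfect cube.
  y = 1: RHS = 12 is not a perfect cube.
  y = -1: RHS = 2 is not a perfect cube.
  y = 2: RHS = 47 is not a perfect cube.
  y = -2: RHS = -33 is not a perfect cube.
  y = 3: RHS = 142 is not a perfect cube.
  y = -3: RHS = -128 is not a perfect cube.
Continuing the search up to |y| = 50 finds no solutions either.
No (x, y) in the scanned range satisfies the equation.

No integer solutions with |y| ≤ 50.


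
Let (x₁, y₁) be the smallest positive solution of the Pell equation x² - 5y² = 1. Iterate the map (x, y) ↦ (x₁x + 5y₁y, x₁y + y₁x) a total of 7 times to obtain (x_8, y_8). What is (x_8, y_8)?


Step 1: Find the fundamental solution (x₁, y₁) of x² - 5y² = 1.
  Expand √5 as a continued fraction. a₀ = ⌊√5⌋ = 2; iterate m_{k+1} = d_k·a_k − m_k, d_{k+1} = (5 − m_{k+1}²)/d_k, a_{k+1} = ⌊(a₀ + m_{k+1})/d_{k+1}⌋ (starting m₀ = 0, d₀ = 1), with convergents p_k = a_k·p_{k-1} + p_{k-2}, q_k = a_k·q_{k-1} + q_{k-2} (p₋₁ = 1, q₋₁ = 0):
  k = 0: a₀ = 2; p₀/q₀ = 2/1; p₀² − 5·q₀² = 4 − 5 = -1.
  k = 1: m = 2, d = 1, a = ⌊(2 + 2)/1⌋ = 4; p/q = (4·2 + 1)/(4·1 + 0) = 9/4; p² − 5·q² = 81 − 80 = 1.
  The first convergent with p² − 5·q² = 1 gives the fundamental solution (x₁, y₁) = (9, 4).
Step 2: Apply the recurrence (x_{n+1}, y_{n+1}) = (x₁x_n + 5y₁y_n, x₁y_n + y₁x_n) repeatedly.
  From (x_1, y_1) = (9, 4): x_2 = 9·9 + 5·4·4 = 161; y_2 = 9·4 + 4·9 = 72.
  From (x_2, y_2) = (161, 72): x_3 = 9·161 + 5·4·72 = 2889; y_3 = 9·72 + 4·161 = 1292.
  From (x_3, y_3) = (2889, 1292): x_4 = 9·2889 + 5·4·1292 = 51841; y_4 = 9·1292 + 4·2889 = 23184.
  From (x_4, y_4) = (51841, 23184): x_5 = 9·51841 + 5·4·23184 = 930249; y_5 = 9·23184 + 4·51841 = 416020.
  From (x_5, y_5) = (930249, 416020): x_6 = 9·930249 + 5·4·416020 = 16692641; y_6 = 9·416020 + 4·930249 = 7465176.
  From (x_6, y_6) = (16692641, 7465176): x_7 = 9·16692641 + 5·4·7465176 = 299537289; y_7 = 9·7465176 + 4·16692641 = 133957148.
  From (x_7, y_7) = (299537289, 133957148): x_8 = 9·299537289 + 5·4·133957148 = 5374978561; y_8 = 9·133957148 + 4·299537289 = 2403763488.
Step 3: Verify x_8² - 5·y_8² = 28890394531209630721 - 28890394531209630720 = 1 (should be 1). ✓

(x_1, y_1) = (9, 4); (x_8, y_8) = (5374978561, 2403763488).


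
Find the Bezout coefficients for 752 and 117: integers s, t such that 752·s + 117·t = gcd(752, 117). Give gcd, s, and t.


Euclidean algorithm on (752, 117) — divide until remainder is 0:
  752 = 6 · 117 + 50
  117 = 2 · 50 + 17
  50 = 2 · 17 + 16
  17 = 1 · 16 + 1
  16 = 16 · 1 + 0
gcd(752, 117) = 1.
Track Bezout coefficients alongside the remainders: start with r₀ = 752 = a·1 + b·0 (s = 1, t = 0) and r₁ = 117 = a·0 + b·1 (s = 0, t = 1); each new remainder r_{k+1} = r_{k-1} − q_k·r_k inherits s_{k+1} = s_{k-1} − q_k·s_k, t_{k+1} = t_{k-1} − q_k·t_k, so r_k = a·s_k + b·t_k at every step:
  q = 6: r = 50, s = 1 − 6·0 = 1, t = 0 − 6·1 = -6  (check: 752·1 + 117·(-6) = 50)
  q = 2: r = 17, s = 0 − 2·1 = -2, t = 1 − 2·(-6) = 13  (check: 752·(-2) + 117·13 = 17)
  q = 2: r = 16, s = 1 − 2·(-2) = 5, t = -6 − 2·13 = -32  (check: 752·5 + 117·(-32) = 16)
  q = 1: r = 1, s = -2 − 1·5 = -7, t = 13 − 1·(-32) = 45  (check: 752·(-7) + 117·45 = 1)
The row with r = 1 (the gcd) gives the Bezout coefficients s = -7, t = 45.
Result: 752 · (-7) + 117 · (45) = 1.

gcd(752, 117) = 1; s = -7, t = 45 (check: 752·(-7) + 117·45 = 1).


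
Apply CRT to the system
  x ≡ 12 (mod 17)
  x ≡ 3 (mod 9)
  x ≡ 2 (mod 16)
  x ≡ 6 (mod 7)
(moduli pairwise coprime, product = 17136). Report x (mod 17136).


Product of moduli M = 17 · 9 · 16 · 7 = 17136.
Merge one congruence at a time:
  Start: x ≡ 12 (mod 17).
  Combine with x ≡ 3 (mod 9); new modulus lcm = 153.
    Write x = 12 + 17·t and substitute into x ≡ 3 (mod 9): 17·t ≡ 3 − 12 = -9 (mod 9).
    Reduce coefficients mod 9: 8·t ≡ 0 (mod 9).
    The inverse of 8 mod 9 is 8 (since 8·8 = 64 = 7·9 + 1), so t ≡ 8·0 = 0 ≡ 0 (mod 9).
    Then x = 12 + 17·0 = 12, valid modulo lcm(17, 9) = 153: x ≡ 12 (mod 153).
  Combine with x ≡ 2 (mod 16); new modulus lcm = 2448.
    Write x = 12 + 153·t and substitute into x ≡ 2 (mod 16): 153·t ≡ 2 − 12 = -10 (mod 16).
    Reduce coefficients mod 16: 9·t ≡ 6 (mod 16).
    The inverse of 9 mod 16 is 9 (since 9·9 = 81 = 5·16 + 1), so t ≡ 9·6 = 54 ≡ 6 (mod 16).
    Then x = 12 + 153·6 = 930, valid modulo lcm(153, 16) = 2448: x ≡ 930 (mod 2448).
  Combine with x ≡ 6 (mod 7); new modulus lcm = 17136.
    Write x = 930 + 2448·t and substitute into x ≡ 6 (mod 7): 2448·t ≡ 6 − 930 = -924 (mod 7).
    Reduce coefficients mod 7: 5·t ≡ 0 (mod 7).
    The inverse of 5 mod 7 is 3 (since 5·3 = 15 = 2·7 + 1), so t ≡ 3·0 = 0 ≡ 0 (mod 7).
    Then x = 930 + 2448·0 = 930, valid modulo lcm(2448, 7) = 17136: x ≡ 930 (mod 17136).
Verify against each original: 930 mod 17 = 12, 930 mod 9 = 3, 930 mod 16 = 2, 930 mod 7 = 6.

x ≡ 930 (mod 17136).


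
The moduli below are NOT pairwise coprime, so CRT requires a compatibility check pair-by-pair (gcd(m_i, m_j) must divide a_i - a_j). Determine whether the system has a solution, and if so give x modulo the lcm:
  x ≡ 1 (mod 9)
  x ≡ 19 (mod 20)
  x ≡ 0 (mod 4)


Moduli 9, 20, 4 are not pairwise coprime, so CRT works modulo lcm(m_i) when all pairwise compatibility conditions hold.
Pairwise compatibility: gcd(m_i, m_j) must divide a_i - a_j for every pair.
Merge one congruence at a time:
  Start: x ≡ 1 (mod 9).
  Combine with x ≡ 19 (mod 20): gcd(9, 20) = 1; 19 - 1 = 18, which IS divisible by 1, so compatible.
    Write x = 1 + 9·t and substitute into x ≡ 19 (mod 20): 9·t ≡ 19 − 1 = 18 (mod 20).
    The inverse of 9 mod 20 is 9 (since 9·9 = 81 = 4·20 + 1), so t ≡ 9·18 = 162 ≡ 2 (mod 20).
    Then x = 1 + 9·2 = 19, valid modulo lcm(9, 20) = 180: x ≡ 19 (mod 180).
  Combine with x ≡ 0 (mod 4): gcd(180, 4) = 4, and 0 - 19 = -19 is NOT divisible by 4.
    ⇒ system is inconsistent (no integer solution).

No solution (the system is inconsistent).


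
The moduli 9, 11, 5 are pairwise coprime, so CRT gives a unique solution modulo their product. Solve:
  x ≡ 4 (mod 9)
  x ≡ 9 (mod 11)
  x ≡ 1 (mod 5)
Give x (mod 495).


Moduli 9, 11, 5 are pairwise coprime; by CRT there is a unique solution modulo M = 9 · 11 · 5 = 495.
Solve pairwise, accumulating the modulus:
  Start with x ≡ 4 (mod 9).
  Combine with x ≡ 9 (mod 11): since gcd(9, 11) = 1, we get a unique residue mod 99.
    Write x = 4 + 9·t and substitute into x ≡ 9 (mod 11): 9·t ≡ 9 − 4 = 5 (mod 11).
    The inverse of 9 mod 11 is 5 (since 9·5 = 45 = 4·11 + 1), so t ≡ 5·5 = 25 ≡ 3 (mod 11).
    Then x = 4 + 9·3 = 31, valid modulo lcm(9, 11) = 99: x ≡ 31 (mod 99).
  Combine with x ≡ 1 (mod 5): since gcd(99, 5) = 1, we get a unique residue mod 495.
    Write x = 31 + 99·t and substitute into x ≡ 1 (mod 5): 99·t ≡ 1 − 31 = -30 (mod 5).
    Reduce coefficients mod 5: 4·t ≡ 0 (mod 5).
    The inverse of 4 mod 5 is 4 (since 4·4 = 16 = 3·5 + 1), so t ≡ 4·0 = 0 ≡ 0 (mod 5).
    Then x = 31 + 99·0 = 31, valid modulo lcm(99, 5) = 495: x ≡ 31 (mod 495).
Verify: 31 mod 9 = 4 ✓, 31 mod 11 = 9 ✓, 31 mod 5 = 1 ✓.

x ≡ 31 (mod 495).


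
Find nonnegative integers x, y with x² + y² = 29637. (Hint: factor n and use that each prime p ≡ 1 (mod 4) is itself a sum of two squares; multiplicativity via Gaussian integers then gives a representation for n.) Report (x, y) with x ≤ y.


Step 1: Factor n = 29637 = 3^2 · 37 · 89.
Step 2: Check the mod-4 condition on each prime factor: 3 ≡ 3 (mod 4), exponent 2 (must be even); 37 ≡ 1 (mod 4), exponent 1; 89 ≡ 1 (mod 4), exponent 1.
All primes ≡ 3 (mod 4) appear to even exponent (or don't appear), so by the two-squares theorem n IS expressible as a sum of two squares.
Step 3: Build a representation. Group n = k² · m with k = 3 and m = 37 · 89 = 3293 (a product of primes ≡ 1 (mod 4)); a representation of m scales to one of n via (k·x)² + (k·y)² = k²(x² + y²). Each prime p ≡ 1 (mod 4) is itself a sum of two squares; find a² by testing p − a² for a perfect square:
  37: 37 − 1² = 36 = 6² ⇒ 37 = 1² + 6².
  89: 89 − 1² = 88, 89 − 2² = 85, 89 − 3² = 80, 89 − 4² = 73, 89 − 5² = 64 = 8² ⇒ 89 = 5² + 8².
  Combine using the Brahmagupta–Fibonacci identity (a² + b²)(c² + d²) = (ac − bd)² + (ad + bc)² = (ac + bd)² + (ad − bc)²:
  37 · 89 = 3293: from (1² + 6²)(5² + 8²), take (1·5 − 6·8, 1·8 + 6·5) = (5 − 48, 8 + 30) = (-43, 38); dropping signs (only squares matter) gives (43, 38); check 43² + 38² = 1849 + 1444 = 3293 ✓.
  Scale by k = 3: (3·43, 3·38) = (129, 114).
Step 4: Order so x ≤ y and verify: 114² + 129² = 12996 + 16641 = 29637 = n. ✓

n = 29637 = 114² + 129² (one valid representation with x ≤ y).


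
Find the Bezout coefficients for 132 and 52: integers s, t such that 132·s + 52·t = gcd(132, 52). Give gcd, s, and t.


Euclidean algorithm on (132, 52) — divide until remainder is 0:
  132 = 2 · 52 + 28
  52 = 1 · 28 + 24
  28 = 1 · 24 + 4
  24 = 6 · 4 + 0
gcd(132, 52) = 4.
Track Bezout coefficients alongside the remainders: start with r₀ = 132 = a·1 + b·0 (s = 1, t = 0) and r₁ = 52 = a·0 + b·1 (s = 0, t = 1); each new remainder r_{k+1} = r_{k-1} − q_k·r_k inherits s_{k+1} = s_{k-1} − q_k·s_k, t_{k+1} = t_{k-1} − q_k·t_k, so r_k = a·s_k + b·t_k at every step:
  q = 2: r = 28, s = 1 − 2·0 = 1, t = 0 − 2·1 = -2  (check: 132·1 + 52·(-2) = 28)
  q = 1: r = 24, s = 0 − 1·1 = -1, t = 1 − 1·(-2) = 3  (check: 132·(-1) + 52·3 = 24)
  q = 1: r = 4, s = 1 − 1·(-1) = 2, t = -2 − 1·3 = -5  (check: 132·2 + 52·(-5) = 4)
The row with r = 4 (the gcd) gives the Bezout coefficients s = 2, t = -5.
Result: 132 · (2) + 52 · (-5) = 4.

gcd(132, 52) = 4; s = 2, t = -5 (check: 132·2 + 52·(-5) = 4).


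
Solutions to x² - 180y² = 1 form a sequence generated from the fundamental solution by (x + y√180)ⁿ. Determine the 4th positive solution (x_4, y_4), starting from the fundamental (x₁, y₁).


Step 1: Find the fundamental solution (x₁, y₁) of x² - 180y² = 1.
  Expand √180 as a continued fraction. a₀ = ⌊√180⌋ = 13; iterate m_{k+1} = d_k·a_k − m_k, d_{k+1} = (180 − m_{k+1}²)/d_k, a_{k+1} = ⌊(a₀ + m_{k+1})/d_{k+1}⌋ (starting m₀ = 0, d₀ = 1), with convergents p_k = a_k·p_{k-1} + p_{k-2}, q_k = a_k·q_{k-1} + q_{k-2} (p₋₁ = 1, q₋₁ = 0):
  k = 0: a₀ = 13; p₀/q₀ = 13/1; p₀² − 180·q₀² = 169 − 180 = -11.
  k = 1: m = 13, d = 11, a = ⌊(13 + 13)/11⌋ = 2; p/q = (2·13 + 1)/(2·1 + 0) = 27/2; p² − 180·q² = 729 − 720 = 9.
  k = 2: m = 9, d = 9, a = ⌊(13 + 9)/9⌋ = 2; p/q = (2·27 + 13)/(2·2 + 1) = 67/5; p² − 180·q² = 4489 − 4500 = -11.
  k = 3: m = 9, d = 11, a = ⌊(13 + 9)/11⌋ = 2; p/q = (2·67 + 27)/(2·5 + 2) = 161/12; p² − 180·q² = 25921 − 25920 = 1.
  The first convergent with p² − 180·q² = 1 gives the fundamental solution (x₁, y₁) = (161, 12).
Step 2: Apply the recurrence (x_{n+1}, y_{n+1}) = (x₁x_n + 180y₁y_n, x₁y_n + y₁x_n) repeatedly.
  From (x_1, y_1) = (161, 12): x_2 = 161·161 + 180·12·12 = 51841; y_2 = 161·12 + 12·161 = 3864.
  From (x_2, y_2) = (51841, 3864): x_3 = 161·51841 + 180·12·3864 = 16692641; y_3 = 161·3864 + 12·51841 = 1244196.
  From (x_3, y_3) = (16692641, 1244196): x_4 = 161·16692641 + 180·12·1244196 = 5374978561; y_4 = 161·1244196 + 12·16692641 = 400627248.
Step 3: Verify x_4² - 180·y_4² = 28890394531209630721 - 28890394531209630720 = 1 (should be 1). ✓

(x_1, y_1) = (161, 12); (x_4, y_4) = (5374978561, 400627248).


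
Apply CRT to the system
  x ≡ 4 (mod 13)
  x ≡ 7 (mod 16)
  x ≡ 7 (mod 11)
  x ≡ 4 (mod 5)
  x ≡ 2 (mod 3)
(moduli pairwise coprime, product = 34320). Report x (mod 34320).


Product of moduli M = 13 · 16 · 11 · 5 · 3 = 34320.
Merge one congruence at a time:
  Start: x ≡ 4 (mod 13).
  Combine with x ≡ 7 (mod 16); new modulus lcm = 208.
    Write x = 4 + 13·t and substitute into x ≡ 7 (mod 16): 13·t ≡ 7 − 4 = 3 (mod 16).
    The inverse of 13 mod 16 is 5 (since 13·5 = 65 = 4·16 + 1), so t ≡ 5·3 = 15 ≡ 15 (mod 16).
    Then x = 4 + 13·15 = 199, valid modulo lcm(13, 16) = 208: x ≡ 199 (mod 208).
  Combine with x ≡ 7 (mod 11); new modulus lcm = 2288.
    Write x = 199 + 208·t and substitute into x ≡ 7 (mod 11): 208·t ≡ 7 − 199 = -192 (mod 11).
    Reduce coefficients mod 11: 10·t ≡ 6 (mod 11).
    The inverse of 10 mod 11 is 10 (since 10·10 = 100 = 9·11 + 1), so t ≡ 10·6 = 60 ≡ 5 (mod 11).
    Then x = 199 + 208·5 = 1239, valid modulo lcm(208, 11) = 2288: x ≡ 1239 (mod 2288).
  Combine with x ≡ 4 (mod 5); new modulus lcm = 11440.
    Write x = 1239 + 2288·t and substitute into x ≡ 4 (mod 5): 2288·t ≡ 4 − 1239 = -1235 (mod 5).
    Reduce coefficients mod 5: 3·t ≡ 0 (mod 5).
    The inverse of 3 mod 5 is 2 (since 3·2 = 6 = 1·5 + 1), so t ≡ 2·0 = 0 ≡ 0 (mod 5).
    Then x = 1239 + 2288·0 = 1239, valid modulo lcm(2288, 5) = 11440: x ≡ 1239 (mod 11440).
  Combine with x ≡ 2 (mod 3); new modulus lcm = 34320.
    Write x = 1239 + 11440·t and substitute into x ≡ 2 (mod 3): 11440·t ≡ 2 − 1239 = -1237 (mod 3).
    Reduce coefficients mod 3: 1·t ≡ 2 (mod 3).
    So t ≡ 2 (mod 3).
    Then x = 1239 + 11440·2 = 24119, valid modulo lcm(11440, 3) = 34320: x ≡ 24119 (mod 34320).
Verify against each original: 24119 mod 13 = 4, 24119 mod 16 = 7, 24119 mod 11 = 7, 24119 mod 5 = 4, 24119 mod 3 = 2.

x ≡ 24119 (mod 34320).


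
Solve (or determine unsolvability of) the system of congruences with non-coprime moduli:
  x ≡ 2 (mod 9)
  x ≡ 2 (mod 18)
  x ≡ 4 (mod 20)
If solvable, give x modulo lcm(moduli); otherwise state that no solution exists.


Moduli 9, 18, 20 are not pairwise coprime, so CRT works modulo lcm(m_i) when all pairwise compatibility conditions hold.
Pairwise compatibility: gcd(m_i, m_j) must divide a_i - a_j for every pair.
Merge one congruence at a time:
  Start: x ≡ 2 (mod 9).
  Combine with x ≡ 2 (mod 18): gcd(9, 18) = 9; 2 - 2 = 0, which IS divisible by 9, so compatible.
    Write x = 2 + 9·t and substitute into x ≡ 2 (mod 18): 9·t ≡ 2 − 2 = 0 (mod 18).
    Divide the congruence (and modulus) by g = 9: 1·t ≡ 0 (mod 2).
    So t ≡ 0 (mod 2).
    Then x = 2 + 9·0 = 2, valid modulo lcm(9, 18) = 18: x ≡ 2 (mod 18).
  Combine with x ≡ 4 (mod 20): gcd(18, 20) = 2; 4 - 2 = 2, which IS divisible by 2, so compatible.
    Write x = 2 + 18·t and substitute into x ≡ 4 (mod 20): 18·t ≡ 4 − 2 = 2 (mod 20).
    Divide the congruence (and modulus) by g = 2: 9·t ≡ 1 (mod 10).
    The inverse of 9 mod 10 is 9 (since 9·9 = 81 = 8·10 + 1), so t ≡ 9·1 = 9 ≡ 9 (mod 10).
    Then x = 2 + 18·9 = 164, valid modulo lcm(18, 20) = 180: x ≡ 164 (mod 180).
Verify: 164 mod 9 = 2, 164 mod 18 = 2, 164 mod 20 = 4.

x ≡ 164 (mod 180).
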